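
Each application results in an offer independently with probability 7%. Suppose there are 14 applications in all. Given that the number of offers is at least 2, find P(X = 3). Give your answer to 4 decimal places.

X ~ Binomial(14, 0.07). Want P(X=3 | X≥2) = P(X=3) / P(X≥2).
P(X=3) = C(14,3)·0.07^3·0.93^11 = 0.056196
P(X≥2) = 1 − 0.362044 − 0.381509 = 0.256447
Ratio = 0.056196 / 0.256447 = 0.219134

0.2191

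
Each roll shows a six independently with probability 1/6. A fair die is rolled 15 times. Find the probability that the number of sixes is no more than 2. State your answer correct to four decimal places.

X ~ Binomial(15, 0.166667); P(X ≤ 2) = Σ C(15,k) p^k (1−p)^(15−k) over k:
  k=0: C(15,0)·0.166667^0·0.833333^15 = 0.064905
  k=1: C(15,1)·0.166667^1·0.833333^14 = 0.194716
  k=2: C(15,2)·0.166667^2·0.833333^13 = 0.272603
Total = 0.532225

0.5322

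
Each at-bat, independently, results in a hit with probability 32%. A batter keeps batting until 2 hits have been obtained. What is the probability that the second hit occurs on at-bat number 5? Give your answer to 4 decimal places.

0.1288

Y = trial on which the second success occurs; negative binomial, r=2, p=0.32.
P(Y=5) = C(4,1) · p^2 · (1−p)^3
= 4 · 0.1024 · 0.31443 = 0.128791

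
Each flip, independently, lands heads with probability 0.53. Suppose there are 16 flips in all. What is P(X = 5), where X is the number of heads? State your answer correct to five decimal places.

X ~ Binomial(n=16, p=0.53).
P(X=5) = C(16,5) · p^5 · (1−p)^11
= 4368 · 0.04182 · 0.00024722 = 0.0451584

0.04516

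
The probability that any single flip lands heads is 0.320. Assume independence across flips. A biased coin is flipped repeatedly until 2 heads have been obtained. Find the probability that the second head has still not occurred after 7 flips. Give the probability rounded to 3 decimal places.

Needing more than 7 flips ⇔ fewer than 2 successes in the first 7. With X ~ Binomial(7, 0.32), P(Y > 7) = P(X ≤ 1).
  k=0: C(7,0)·0.32^0·0.68^7 = 0.06723
  k=1: C(7,1)·0.32^1·0.68^6 = 0.22146
P(X ≤ 1) = 0.28869

0.289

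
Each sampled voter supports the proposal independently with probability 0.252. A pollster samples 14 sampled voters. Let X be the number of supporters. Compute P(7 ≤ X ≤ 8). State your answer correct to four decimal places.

0.0376

X ~ Binomial(14, 0.252); P(7 ≤ X ≤ 8) = Σ C(14,k) p^k (1−p)^(14−k) over k:
  k=7: C(14,7)·0.252^7·0.748^7 = 0.029018
  k=8: C(14,8)·0.252^8·0.748^6 = 0.008554
Total = 0.037572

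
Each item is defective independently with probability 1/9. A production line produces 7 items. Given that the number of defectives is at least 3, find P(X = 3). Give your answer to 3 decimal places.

X ~ Binomial(7, 0.111111). Want P(X=3 | X≥3) = P(X=3) / P(X≥3).
P(X=3) = C(7,3)·0.111111^3·0.888889^4 = 0.02997
P(X≥3) = 1 − 0.43846 − 0.38365 − 0.14387 = 0.03401
Ratio = 0.02997 / 0.03401 = 0.88123

0.881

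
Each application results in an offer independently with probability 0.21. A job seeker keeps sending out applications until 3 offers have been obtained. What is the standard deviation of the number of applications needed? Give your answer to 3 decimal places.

7.331

Y = total applications until the third success; negative binomial with r=3, p=0.21.
SD(Y) = √[r(1−p)/p²] = √(53.74150) = 7.33086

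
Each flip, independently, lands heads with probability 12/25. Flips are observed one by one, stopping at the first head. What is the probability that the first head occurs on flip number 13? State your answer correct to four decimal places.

Geometric (trials to first success), p = 0.48.
P(Y = 13) = (1−p)^12 · p = 0.00039088 · 0.48 = 0.000188

0.0002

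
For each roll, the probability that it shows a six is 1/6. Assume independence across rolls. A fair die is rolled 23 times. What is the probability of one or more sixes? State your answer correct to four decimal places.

0.9849

P(at least one) = 1 − P(none) = 1 − (1 − 0.166667)^23
= 1 − 0.015095 = 0.984905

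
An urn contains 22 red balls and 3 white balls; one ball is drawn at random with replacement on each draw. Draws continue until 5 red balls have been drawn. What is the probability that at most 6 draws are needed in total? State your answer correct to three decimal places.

0.844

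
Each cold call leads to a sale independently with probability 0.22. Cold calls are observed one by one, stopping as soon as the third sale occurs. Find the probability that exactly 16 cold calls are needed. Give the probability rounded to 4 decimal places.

0.0442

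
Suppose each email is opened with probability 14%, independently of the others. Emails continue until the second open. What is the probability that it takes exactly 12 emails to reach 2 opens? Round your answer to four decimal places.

Y = trial on which the second success occurs; negative binomial, r=2, p=0.14.
P(Y=12) = C(11,1) · p^2 · (1−p)^10
= 11 · 0.0196 · 0.2213 = 0.047713

0.0477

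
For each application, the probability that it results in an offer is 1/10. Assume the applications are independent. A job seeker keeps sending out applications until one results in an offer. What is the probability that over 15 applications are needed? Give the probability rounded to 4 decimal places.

Y = number of applications to the first success; geometric, p = 0.10.
P(Y > 15) = P(first 15 all fail) = (1−p)^15 = 0.205891

0.2059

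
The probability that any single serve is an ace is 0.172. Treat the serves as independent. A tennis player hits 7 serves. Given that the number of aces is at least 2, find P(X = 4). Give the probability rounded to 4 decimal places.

X ~ Binomial(7, 0.172). Want P(X=4 | X≥2) = P(X=4) / P(X≥2).
P(X=4) = C(7,4)·0.172^4·0.828^3 = 0.017389
P(X≥2) = 1 − 0.266816 − 0.387979 = 0.345204
Ratio = 0.017389 / 0.345204 = 0.050373

0.0504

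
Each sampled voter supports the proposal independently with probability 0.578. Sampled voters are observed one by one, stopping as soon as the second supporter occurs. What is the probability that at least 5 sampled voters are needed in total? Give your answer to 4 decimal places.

0.2055

Needing more than 4 sampled voters ⇔ fewer than 2 successes in the first 4. With X ~ Binomial(4, 0.578), P(Y > 4) = P(X ≤ 1).
  k=0: C(4,0)·0.578^0·0.422^4 = 0.031714
  k=1: C(4,1)·0.578^1·0.422^3 = 0.173750
P(X ≤ 1) = 0.205464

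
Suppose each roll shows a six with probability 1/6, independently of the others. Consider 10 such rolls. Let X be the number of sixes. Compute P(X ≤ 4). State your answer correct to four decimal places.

0.9845

X ~ Binomial(10, 0.166667); P(X ≤ 4) = Σ C(10,k) p^k (1−p)^(10−k) over k:
  k=0: C(10,0)·0.166667^0·0.833333^10 = 0.161506
  k=1: C(10,1)·0.166667^1·0.833333^9 = 0.323011
  k=2: C(10,2)·0.166667^2·0.833333^8 = 0.290710
  k=3: C(10,3)·0.166667^3·0.833333^7 = 0.155045
  k=4: C(10,4)·0.166667^4·0.833333^6 = 0.054266
Total = 0.984538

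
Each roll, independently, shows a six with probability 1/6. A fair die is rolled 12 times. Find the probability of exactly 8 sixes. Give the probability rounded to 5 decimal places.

0.00014

X ~ Binomial(n=12, p=0.166667).
P(X=8) = C(12,8) · p^8 · (1−p)^4
= 495 · 5.9537e-07 · 0.48225 = 0.0001421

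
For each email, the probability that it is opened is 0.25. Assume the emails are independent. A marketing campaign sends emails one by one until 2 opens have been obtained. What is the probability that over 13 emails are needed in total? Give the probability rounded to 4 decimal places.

0.1267

Needing more than 13 emails ⇔ fewer than 2 successes in the first 13. With X ~ Binomial(13, 0.25), P(Y > 13) = P(X ≤ 1).
  k=0: C(13,0)·0.25^0·0.75^13 = 0.023757
  k=1: C(13,1)·0.25^1·0.75^12 = 0.102948
P(X ≤ 1) = 0.126705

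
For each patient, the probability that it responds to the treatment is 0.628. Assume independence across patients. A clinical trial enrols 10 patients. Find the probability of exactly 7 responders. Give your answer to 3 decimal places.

0.238

X ~ Binomial(n=10, p=0.628).
P(X=7) = C(10,7) · p^7 · (1−p)^3
= 120 · 0.038523 · 0.051479 = 0.23797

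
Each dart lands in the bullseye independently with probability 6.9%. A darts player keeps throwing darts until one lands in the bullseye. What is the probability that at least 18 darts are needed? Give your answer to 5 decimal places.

0.29658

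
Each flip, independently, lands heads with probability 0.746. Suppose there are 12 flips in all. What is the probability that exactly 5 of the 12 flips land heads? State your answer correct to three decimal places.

0.012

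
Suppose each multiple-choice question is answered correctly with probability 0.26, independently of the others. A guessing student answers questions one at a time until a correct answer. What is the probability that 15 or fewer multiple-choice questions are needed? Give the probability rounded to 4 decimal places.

Y = number of multiple-choice questions to the first success; geometric, p = 0.26.
P(Y ≤ 15) = 1 − (1−p)^15 = 1 − 0.010926 = 0.989074

0.9891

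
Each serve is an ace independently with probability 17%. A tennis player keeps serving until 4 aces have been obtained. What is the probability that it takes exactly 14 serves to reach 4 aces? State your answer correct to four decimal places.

0.0371

Y = trial on which the fourth success occurs; negative binomial, r=4, p=0.17.
P(Y=14) = C(13,3) · p^4 · (1−p)^10
= 286 · 0.00083521 · 0.15516 = 0.037063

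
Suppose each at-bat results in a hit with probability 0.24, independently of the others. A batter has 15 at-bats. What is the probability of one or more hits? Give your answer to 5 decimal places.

P(at least one) = 1 − P(none) = 1 − (1 − 0.24)^15
= 1 − 0.0163006 = 0.9836994

0.98370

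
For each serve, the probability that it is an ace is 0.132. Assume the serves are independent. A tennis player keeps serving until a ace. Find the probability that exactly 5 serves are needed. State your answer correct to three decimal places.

Geometric (trials to first success), p = 0.132.
P(Y = 5) = (1−p)^4 · p = 0.56765 · 0.132 = 0.07493

0.075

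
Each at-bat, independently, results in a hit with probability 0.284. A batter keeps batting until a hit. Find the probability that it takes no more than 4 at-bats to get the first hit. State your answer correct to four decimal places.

0.7372

Y = number of at-bats to the first success; geometric, p = 0.284.
P(Y ≤ 4) = 1 − (1−p)^4 = 1 − 0.262816 = 0.737184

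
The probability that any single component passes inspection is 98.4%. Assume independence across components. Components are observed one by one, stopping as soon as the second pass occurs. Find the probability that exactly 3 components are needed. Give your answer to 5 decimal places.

Y = trial on which the second success occurs; negative binomial, r=2, p=0.984.
P(Y=3) = C(2,1) · p^2 · (1−p)^1
= 2 · 0.96826 · 0.016 = 0.0309842

0.03098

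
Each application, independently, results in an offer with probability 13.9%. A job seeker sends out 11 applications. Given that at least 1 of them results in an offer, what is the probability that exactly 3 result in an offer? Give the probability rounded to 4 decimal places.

0.1658

X ~ Binomial(11, 0.139). Want P(X=3 | X≥1) = P(X=3) / P(X≥1).
P(X=3) = C(11,3)·0.139^3·0.861^8 = 0.133830
P(X≥1) = 1 − 0.192768 = 0.807232
Ratio = 0.133830 / 0.807232 = 0.165789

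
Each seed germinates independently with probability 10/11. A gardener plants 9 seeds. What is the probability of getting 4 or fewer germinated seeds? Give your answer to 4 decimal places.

X ~ Binomial(9, 0.909091); P(X ≤ 4) = Σ C(9,k) p^k (1−p)^(9−k) over k:
  k=0: C(9,0)·0.909091^0·0.090909^9 = 0.000000
  k=1: C(9,1)·0.909091^1·0.090909^8 = 0.000000
  k=2: C(9,2)·0.909091^2·0.090909^7 = 0.000002
  k=3: C(9,3)·0.909091^3·0.090909^6 = 0.000036
  k=4: C(9,4)·0.909091^4·0.090909^5 = 0.000534
Total = 0.000572

0.0006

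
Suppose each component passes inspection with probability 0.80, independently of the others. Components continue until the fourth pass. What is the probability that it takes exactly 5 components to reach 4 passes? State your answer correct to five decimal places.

Y = trial on which the fourth success occurs; negative binomial, r=4, p=0.80.
P(Y=5) = C(4,3) · p^4 · (1−p)^1
= 4 · 0.4096 · 0.2 = 0.3276800

0.32768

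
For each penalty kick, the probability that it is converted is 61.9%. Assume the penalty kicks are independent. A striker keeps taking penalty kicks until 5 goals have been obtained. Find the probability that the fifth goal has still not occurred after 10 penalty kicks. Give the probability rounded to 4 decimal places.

Needing more than 10 penalty kicks ⇔ fewer than 5 successes in the first 10. With X ~ Binomial(10, 0.619), P(Y > 10) = P(X ≤ 4).
  k=0: C(10,0)·0.619^0·0.381^10 = 0.000064
  k=1: C(10,1)·0.619^1·0.381^9 = 0.001047
  k=2: C(10,2)·0.619^2·0.381^8 = 0.007656
  k=3: C(10,3)·0.619^3·0.381^7 = 0.033169
  k=4: C(10,4)·0.619^4·0.381^6 = 0.094304
P(X ≤ 4) = 0.136240

0.1362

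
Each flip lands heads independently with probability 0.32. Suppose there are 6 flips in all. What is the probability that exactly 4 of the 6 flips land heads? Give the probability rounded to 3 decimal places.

0.073

X ~ Binomial(n=6, p=0.32).
P(X=4) = C(6,4) · p^4 · (1−p)^2
= 15 · 0.010486 · 0.4624 = 0.07273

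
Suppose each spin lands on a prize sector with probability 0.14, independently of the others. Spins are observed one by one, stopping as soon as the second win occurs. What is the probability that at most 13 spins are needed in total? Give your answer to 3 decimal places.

Finishing within 13 spins ⇔ at least 2 successes in the first 13. With X ~ Binomial(13, 0.14), P(Y ≤ 13) = 1 − P(X ≤ 1).
  k=0: C(13,0)·0.14^0·0.86^13 = 0.14076
  k=1: C(13,1)·0.14^1·0.86^12 = 0.29789
1 − 0.43865 = 0.56135

0.561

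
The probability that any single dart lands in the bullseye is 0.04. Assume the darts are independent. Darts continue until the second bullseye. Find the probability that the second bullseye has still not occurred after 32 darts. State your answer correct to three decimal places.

0.632

Needing more than 32 darts ⇔ fewer than 2 successes in the first 32. With X ~ Binomial(32, 0.04), P(Y > 32) = P(X ≤ 1).
  k=0: C(32,0)·0.04^0·0.96^32 = 0.27082
  k=1: C(32,1)·0.04^1·0.96^31 = 0.36109
P(X ≤ 1) = 0.63191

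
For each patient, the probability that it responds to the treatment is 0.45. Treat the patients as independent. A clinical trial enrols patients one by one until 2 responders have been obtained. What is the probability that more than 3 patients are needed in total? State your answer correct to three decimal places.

Needing more than 3 patients ⇔ fewer than 2 successes in the first 3. With X ~ Binomial(3, 0.45), P(Y > 3) = P(X ≤ 1).
  k=0: C(3,0)·0.45^0·0.55^3 = 0.16637
  k=1: C(3,1)·0.45^1·0.55^2 = 0.40837
P(X ≤ 1) = 0.57475

0.575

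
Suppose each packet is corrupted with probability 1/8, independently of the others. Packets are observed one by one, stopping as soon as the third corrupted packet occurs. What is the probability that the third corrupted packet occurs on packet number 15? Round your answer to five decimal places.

Y = trial on which the third success occurs; negative binomial, r=3, p=0.125.
P(Y=15) = C(14,2) · p^3 · (1−p)^12
= 91 · 0.0019531 · 0.20142 = 0.0357988

0.03580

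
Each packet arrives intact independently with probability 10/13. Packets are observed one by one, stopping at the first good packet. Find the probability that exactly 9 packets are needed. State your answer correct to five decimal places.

Geometric (trials to first success), p = 0.769231.
P(Y = 9) = (1−p)^8 · p = 8.0431e-06 · 0.769231 = 0.0000062

0.00001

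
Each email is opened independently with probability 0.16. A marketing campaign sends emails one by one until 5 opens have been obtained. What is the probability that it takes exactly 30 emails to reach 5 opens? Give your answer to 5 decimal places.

0.03186

Y = trial on which the fifth success occurs; negative binomial, r=5, p=0.16.
P(Y=30) = C(29,4) · p^5 · (1−p)^25
= 23751 · 0.00010486 · 0.012793 = 0.0318613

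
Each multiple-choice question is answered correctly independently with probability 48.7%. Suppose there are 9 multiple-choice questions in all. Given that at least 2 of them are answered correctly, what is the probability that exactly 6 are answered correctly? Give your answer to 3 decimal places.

X ~ Binomial(9, 0.487). Want P(X=6 | X≥2) = P(X=6) / P(X≥2).
P(X=6) = C(9,6)·0.487^6·0.513^3 = 0.15129
P(X≥2) = 1 − 0.00246 − 0.02102 = 0.97652
Ratio = 0.15129 / 0.97652 = 0.15493

0.155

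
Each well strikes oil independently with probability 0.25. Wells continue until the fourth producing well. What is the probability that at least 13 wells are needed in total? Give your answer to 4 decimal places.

0.6488

Needing more than 12 wells ⇔ fewer than 4 successes in the first 12. With X ~ Binomial(12, 0.25), P(Y > 12) = P(X ≤ 3).
  k=0: C(12,0)·0.25^0·0.75^12 = 0.031676
  k=1: C(12,1)·0.25^1·0.75^11 = 0.126705
  k=2: C(12,2)·0.25^2·0.75^10 = 0.232293
  k=3: C(12,3)·0.25^3·0.75^9 = 0.258104
P(X ≤ 3) = 0.648779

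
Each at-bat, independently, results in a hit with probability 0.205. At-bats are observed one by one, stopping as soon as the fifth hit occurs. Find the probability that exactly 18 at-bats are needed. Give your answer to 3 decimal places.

0.044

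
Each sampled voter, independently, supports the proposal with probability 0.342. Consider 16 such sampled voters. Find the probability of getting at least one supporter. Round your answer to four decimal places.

P(at least one) = 1 − P(none) = 1 − (1 − 0.342)^16
= 1 − 0.001235 = 0.998765

0.9988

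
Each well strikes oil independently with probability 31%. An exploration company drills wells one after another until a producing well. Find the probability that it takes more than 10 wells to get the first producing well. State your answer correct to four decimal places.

0.0245

Y = number of wells to the first success; geometric, p = 0.31.
P(Y > 10) = P(first 10 all fail) = (1−p)^10 = 0.024462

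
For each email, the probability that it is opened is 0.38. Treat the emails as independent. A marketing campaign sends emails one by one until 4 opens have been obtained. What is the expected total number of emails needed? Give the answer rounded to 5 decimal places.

Y = total emails until the fourth success; negative binomial with r=4, p=0.38.
E[Y] = r / p = 4 / 0.38 = 10.5263158

10.52632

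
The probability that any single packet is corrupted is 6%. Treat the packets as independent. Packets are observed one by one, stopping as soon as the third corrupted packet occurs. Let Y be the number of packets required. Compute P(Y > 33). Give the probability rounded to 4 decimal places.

Needing more than 33 packets ⇔ fewer than 3 successes in the first 33. With X ~ Binomial(33, 0.06), P(Y > 33) = P(X ≤ 2).
  k=0: C(33,0)·0.06^0·0.94^33 = 0.129783
  k=1: C(33,1)·0.06^1·0.94^32 = 0.273374
  k=2: C(33,2)·0.06^2·0.94^31 = 0.279190
P(X ≤ 2) = 0.682347

0.6823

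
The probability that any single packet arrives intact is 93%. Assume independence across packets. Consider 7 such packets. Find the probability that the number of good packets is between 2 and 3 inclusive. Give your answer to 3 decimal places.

X ~ Binomial(7, 0.93); P(2 ≤ X ≤ 3) = Σ C(7,k) p^k (1−p)^(7−k) over k:
  k=2: C(7,2)·0.93^2·0.07^5 = 0.00003
  k=3: C(7,3)·0.93^3·0.07^4 = 0.00068
Total = 0.00071

0.001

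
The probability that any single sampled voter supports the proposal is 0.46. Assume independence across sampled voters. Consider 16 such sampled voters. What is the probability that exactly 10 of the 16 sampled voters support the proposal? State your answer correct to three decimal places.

X ~ Binomial(n=16, p=0.46).
P(X=10) = C(16,10) · p^10 · (1−p)^6
= 8008 · 0.00042421 · 0.024795 = 0.08423

0.084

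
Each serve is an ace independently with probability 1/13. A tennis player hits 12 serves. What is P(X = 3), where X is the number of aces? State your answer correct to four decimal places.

X ~ Binomial(n=12, p=0.076923).
P(X=3) = C(12,3) · p^3 · (1−p)^9
= 220 · 0.00045517 · 0.48657 = 0.048723

0.0487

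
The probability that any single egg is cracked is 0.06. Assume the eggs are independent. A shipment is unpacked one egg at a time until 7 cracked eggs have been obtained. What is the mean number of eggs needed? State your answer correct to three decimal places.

116.667

Y = total eggs until the seventh success; negative binomial with r=7, p=0.06.
E[Y] = r / p = 7 / 0.06 = 116.66667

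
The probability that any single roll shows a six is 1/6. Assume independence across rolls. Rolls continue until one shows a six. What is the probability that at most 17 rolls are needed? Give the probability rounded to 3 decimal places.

0.955

Y = number of rolls to the first success; geometric, p = 0.166667.
P(Y ≤ 17) = 1 − (1−p)^17 = 1 − 0.04507 = 0.95493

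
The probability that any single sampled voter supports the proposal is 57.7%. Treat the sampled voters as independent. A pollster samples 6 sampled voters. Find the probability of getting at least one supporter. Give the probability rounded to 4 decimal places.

P(at least one) = 1 − P(none) = 1 − (1 − 0.577)^6
= 1 − 0.005729 = 0.994271

0.9943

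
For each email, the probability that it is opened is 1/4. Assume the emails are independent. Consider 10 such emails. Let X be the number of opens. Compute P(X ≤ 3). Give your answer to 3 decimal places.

0.776

X ~ Binomial(10, 0.25); P(X ≤ 3) = Σ C(10,k) p^k (1−p)^(10−k) over k:
  k=0: C(10,0)·0.25^0·0.75^10 = 0.05631
  k=1: C(10,1)·0.25^1·0.75^9 = 0.18771
  k=2: C(10,2)·0.25^2·0.75^8 = 0.28157
  k=3: C(10,3)·0.25^3·0.75^7 = 0.25028
Total = 0.77588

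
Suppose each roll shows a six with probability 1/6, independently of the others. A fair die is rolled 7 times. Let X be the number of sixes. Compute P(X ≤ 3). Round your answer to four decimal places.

X ~ Binomial(7, 0.166667); P(X ≤ 3) = Σ C(7,k) p^k (1−p)^(7−k) over k:
  k=0: C(7,0)·0.166667^0·0.833333^7 = 0.279082
  k=1: C(7,1)·0.166667^1·0.833333^6 = 0.390714
  k=2: C(7,2)·0.166667^2·0.833333^5 = 0.234429
  k=3: C(7,3)·0.166667^3·0.833333^4 = 0.078143
Total = 0.982367

0.9824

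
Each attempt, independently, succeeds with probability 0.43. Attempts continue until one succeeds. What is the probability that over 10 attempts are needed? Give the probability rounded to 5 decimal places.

0.00362

Y = number of attempts to the first success; geometric, p = 0.43.
P(Y > 10) = P(first 10 all fail) = (1−p)^10 = 0.0036203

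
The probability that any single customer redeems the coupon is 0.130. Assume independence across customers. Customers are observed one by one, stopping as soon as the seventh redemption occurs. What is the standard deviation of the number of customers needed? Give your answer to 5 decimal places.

Y = total customers until the seventh success; negative binomial with r=7, p=0.13.
SD(Y) = √[r(1−p)/p²] = √(360.3550296) = 18.9830195

18.98302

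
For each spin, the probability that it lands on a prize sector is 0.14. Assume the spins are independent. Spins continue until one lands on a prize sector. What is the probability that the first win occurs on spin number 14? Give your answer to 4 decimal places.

0.0197

Geometric (trials to first success), p = 0.14.
P(Y = 14) = (1−p)^13 · p = 0.14076 · 0.14 = 0.019706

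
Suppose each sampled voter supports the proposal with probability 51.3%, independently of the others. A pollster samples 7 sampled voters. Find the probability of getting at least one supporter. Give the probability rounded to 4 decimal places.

P(at least one) = 1 − P(none) = 1 − (1 − 0.513)^7
= 1 − 0.006497 = 0.993503

0.9935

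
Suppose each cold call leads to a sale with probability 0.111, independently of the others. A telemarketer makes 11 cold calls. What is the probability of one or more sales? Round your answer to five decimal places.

P(at least one) = 1 − P(none) = 1 − (1 − 0.111)^11
= 1 − 0.2741065 = 0.7258935

0.72589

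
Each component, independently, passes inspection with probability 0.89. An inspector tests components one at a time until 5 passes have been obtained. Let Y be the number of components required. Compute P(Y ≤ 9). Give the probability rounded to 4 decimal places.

Finishing within 9 components ⇔ at least 5 successes in the first 9. With X ~ Binomial(9, 0.89), P(Y ≤ 9) = 1 − P(X ≤ 4).
  k=0: C(9,0)·0.89^0·0.11^9 = 0.000000
  k=1: C(9,1)·0.89^1·0.11^8 = 0.000000
  k=2: C(9,2)·0.89^2·0.11^7 = 0.000006
  k=3: C(9,3)·0.89^3·0.11^6 = 0.000105
  k=4: C(9,4)·0.89^4·0.11^5 = 0.001273
1 − 0.001384 = 0.998616

0.9986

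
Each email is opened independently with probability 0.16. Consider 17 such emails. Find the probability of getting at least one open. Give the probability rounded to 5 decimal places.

0.94839

P(at least one) = 1 − P(none) = 1 − (1 − 0.16)^17
= 1 − 0.0516117 = 0.9483883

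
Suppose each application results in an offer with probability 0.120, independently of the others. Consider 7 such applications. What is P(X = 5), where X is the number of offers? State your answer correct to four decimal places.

0.0004

X ~ Binomial(n=7, p=0.12).
P(X=5) = C(7,5) · p^5 · (1−p)^2
= 21 · 2.4883e-05 · 0.7744 = 0.000405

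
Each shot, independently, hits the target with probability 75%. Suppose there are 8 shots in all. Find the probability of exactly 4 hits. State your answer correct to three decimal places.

0.087

X ~ Binomial(n=8, p=0.75).
P(X=4) = C(8,4) · p^4 · (1−p)^4
= 70 · 0.31641 · 0.0039062 = 0.08652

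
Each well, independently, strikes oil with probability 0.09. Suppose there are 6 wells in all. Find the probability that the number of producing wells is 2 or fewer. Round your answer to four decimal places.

0.9882

X ~ Binomial(6, 0.09); P(X ≤ 2) = Σ C(6,k) p^k (1−p)^(6−k) over k:
  k=0: C(6,0)·0.09^0·0.91^6 = 0.567869
  k=1: C(6,1)·0.09^1·0.91^5 = 0.336977
  k=2: C(6,2)·0.09^2·0.91^4 = 0.083319
Total = 0.988165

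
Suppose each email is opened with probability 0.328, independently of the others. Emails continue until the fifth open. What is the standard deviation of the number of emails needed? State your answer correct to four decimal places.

Y = total emails until the fifth success; negative binomial with r=5, p=0.328.
SD(Y) = √[r(1−p)/p²] = √(31.231410) = 5.588507

5.5885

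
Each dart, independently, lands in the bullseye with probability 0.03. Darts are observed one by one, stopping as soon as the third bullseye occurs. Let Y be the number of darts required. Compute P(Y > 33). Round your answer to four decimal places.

0.9244

Needing more than 33 darts ⇔ fewer than 3 successes in the first 33. With X ~ Binomial(33, 0.03), P(Y > 33) = P(X ≤ 2).
  k=0: C(33,0)·0.03^0·0.97^33 = 0.365988
  k=1: C(33,1)·0.03^1·0.97^32 = 0.373534
  k=2: C(33,2)·0.03^2·0.97^31 = 0.184842
P(X ≤ 2) = 0.924365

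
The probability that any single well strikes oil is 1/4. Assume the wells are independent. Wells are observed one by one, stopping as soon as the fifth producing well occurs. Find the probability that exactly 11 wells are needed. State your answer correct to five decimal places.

Y = trial on which the fifth success occurs; negative binomial, r=5, p=0.25.
P(Y=11) = C(10,4) · p^5 · (1−p)^6
= 210 · 0.00097656 · 0.17798 = 0.0364995

0.03650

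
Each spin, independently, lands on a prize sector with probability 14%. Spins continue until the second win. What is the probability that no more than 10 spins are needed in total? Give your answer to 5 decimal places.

0.41844

Finishing within 10 spins ⇔ at least 2 successes in the first 10. With X ~ Binomial(10, 0.14), P(Y ≤ 10) = 1 − P(X ≤ 1).
  k=0: C(10,0)·0.14^0·0.86^10 = 0.2213016
  k=1: C(10,1)·0.14^1·0.86^9 = 0.3602584
1 − 0.5815600 = 0.4184400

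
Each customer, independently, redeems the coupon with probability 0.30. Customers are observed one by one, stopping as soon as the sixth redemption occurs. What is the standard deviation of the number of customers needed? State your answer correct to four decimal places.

Y = total customers until the sixth success; negative binomial with r=6, p=0.30.
SD(Y) = √[r(1−p)/p²] = √(46.666667) = 6.831301

6.8313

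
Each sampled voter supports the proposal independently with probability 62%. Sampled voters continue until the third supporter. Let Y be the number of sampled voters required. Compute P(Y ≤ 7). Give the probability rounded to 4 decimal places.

0.9218

Finishing within 7 sampled voters ⇔ at least 3 successes in the first 7. With X ~ Binomial(7, 0.62), P(Y ≤ 7) = 1 − P(X ≤ 2).
  k=0: C(7,0)·0.62^0·0.38^7 = 0.001144
  k=1: C(7,1)·0.62^1·0.38^6 = 0.013067
  k=2: C(7,2)·0.62^2·0.38^5 = 0.063962
1 − 0.078173 = 0.921827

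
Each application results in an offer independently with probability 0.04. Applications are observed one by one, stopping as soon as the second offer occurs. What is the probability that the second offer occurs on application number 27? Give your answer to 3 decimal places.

0.015

Y = trial on which the second success occurs; negative binomial, r=2, p=0.04.
P(Y=27) = C(26,1) · p^2 · (1−p)^25
= 26 · 0.0016 · 0.3604 = 0.01499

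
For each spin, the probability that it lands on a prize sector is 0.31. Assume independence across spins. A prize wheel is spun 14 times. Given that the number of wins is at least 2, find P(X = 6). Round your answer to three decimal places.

X ~ Binomial(14, 0.31). Want P(X=6 | X≥2) = P(X=6) / P(X≥2).
P(X=6) = C(14,6)·0.31^6·0.69^8 = 0.13694
P(X≥2) = 1 − 0.00554 − 0.03488 = 0.95958
Ratio = 0.13694 / 0.95958 = 0.14270

0.143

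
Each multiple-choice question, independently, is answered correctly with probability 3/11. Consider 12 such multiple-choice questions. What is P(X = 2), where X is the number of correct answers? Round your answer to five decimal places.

X ~ Binomial(n=12, p=0.272727).
P(X=2) = C(12,2) · p^2 · (1−p)^10
= 66 · 0.07438 · 0.041397 = 0.2032236

0.20322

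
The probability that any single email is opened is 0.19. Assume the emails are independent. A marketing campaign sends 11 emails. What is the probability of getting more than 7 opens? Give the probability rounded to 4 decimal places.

X ~ Binomial(11, 0.19); P(X ≥ 8) = Σ C(11,k) p^k (1−p)^(11−k) over k:
  k=8: C(11,8)·0.19^8·0.81^3 = 0.000149
  k=9: C(11,9)·0.19^9·0.81^2 = 0.000012
  k=10: C(11,10)·0.19^10·0.81^1 = 0.000001
  k=11: C(11,11)·0.19^11·0.81^0 = 0.000000
Total = 0.000161

0.0002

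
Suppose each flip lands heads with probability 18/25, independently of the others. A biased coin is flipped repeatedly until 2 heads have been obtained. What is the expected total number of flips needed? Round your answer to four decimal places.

2.7778

Y = total flips until the second success; negative binomial with r=2, p=0.72.
E[Y] = r / p = 2 / 0.72 = 2.777778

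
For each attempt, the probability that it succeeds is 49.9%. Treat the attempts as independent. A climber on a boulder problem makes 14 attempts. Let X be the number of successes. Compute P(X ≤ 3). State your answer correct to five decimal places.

0.02918

X ~ Binomial(14, 0.499); P(X ≤ 3) = Σ C(14,k) p^k (1−p)^(14−k) over k:
  k=0: C(14,0)·0.499^0·0.501^14 = 0.0000628
  k=1: C(14,1)·0.499^1·0.501^13 = 0.0008752
  k=2: C(14,2)·0.499^2·0.501^12 = 0.0056662
  k=3: C(14,3)·0.499^3·0.501^11 = 0.0225745
Total = 0.0291787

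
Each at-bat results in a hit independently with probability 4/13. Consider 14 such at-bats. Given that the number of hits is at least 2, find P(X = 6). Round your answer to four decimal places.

0.1404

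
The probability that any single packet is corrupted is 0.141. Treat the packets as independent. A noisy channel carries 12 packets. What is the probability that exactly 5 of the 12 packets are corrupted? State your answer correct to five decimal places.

X ~ Binomial(n=12, p=0.141).
P(X=5) = C(12,5) · p^5 · (1−p)^7
= 792 · 5.5731e-05 · 0.34511 = 0.0152326

0.01523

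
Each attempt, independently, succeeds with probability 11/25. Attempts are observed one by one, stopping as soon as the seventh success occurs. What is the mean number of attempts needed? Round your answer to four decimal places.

Y = total attempts until the seventh success; negative binomial with r=7, p=0.44.
E[Y] = r / p = 7 / 0.44 = 15.909091

15.9091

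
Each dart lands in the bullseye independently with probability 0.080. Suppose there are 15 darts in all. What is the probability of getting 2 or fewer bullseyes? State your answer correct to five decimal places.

0.88703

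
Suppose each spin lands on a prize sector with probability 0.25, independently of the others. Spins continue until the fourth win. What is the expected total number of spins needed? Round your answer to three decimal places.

Y = total spins until the fourth success; negative binomial with r=4, p=0.25.
E[Y] = r / p = 4 / 0.25 = 16.00000

16.000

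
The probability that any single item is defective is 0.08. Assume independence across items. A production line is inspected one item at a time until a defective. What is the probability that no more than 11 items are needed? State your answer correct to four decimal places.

0.6004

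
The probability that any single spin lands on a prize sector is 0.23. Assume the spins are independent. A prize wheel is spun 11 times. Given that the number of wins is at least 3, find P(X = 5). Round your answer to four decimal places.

X ~ Binomial(11, 0.23). Want P(X=5 | X≥3) = P(X=5) / P(X≥3).
P(X=5) = C(11,5)·0.23^5·0.77^6 = 0.061976
P(X≥3) = 1 − 0.056415 − 0.185365 − 0.276844 = 0.481376
Ratio = 0.061976 / 0.481376 = 0.128748

0.1287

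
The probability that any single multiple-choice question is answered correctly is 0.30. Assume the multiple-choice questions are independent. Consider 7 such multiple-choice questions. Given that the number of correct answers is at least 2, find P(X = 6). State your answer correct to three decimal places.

0.005

X ~ Binomial(7, 0.30). Want P(X=6 | X≥2) = P(X=6) / P(X≥2).
P(X=6) = C(7,6)·0.30^6·0.70^1 = 0.00357
P(X≥2) = 1 − 0.08235 − 0.24706 = 0.67058
Ratio = 0.00357 / 0.67058 = 0.00533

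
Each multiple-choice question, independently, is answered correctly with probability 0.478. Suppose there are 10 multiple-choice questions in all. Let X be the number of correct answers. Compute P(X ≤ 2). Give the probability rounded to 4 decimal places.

X ~ Binomial(10, 0.478); P(X ≤ 2) = Σ C(10,k) p^k (1−p)^(10−k) over k:
  k=0: C(10,0)·0.478^0·0.522^10 = 0.001502
  k=1: C(10,1)·0.478^1·0.522^9 = 0.013755
  k=2: C(10,2)·0.478^2·0.522^8 = 0.056680
Total = 0.071938

0.0719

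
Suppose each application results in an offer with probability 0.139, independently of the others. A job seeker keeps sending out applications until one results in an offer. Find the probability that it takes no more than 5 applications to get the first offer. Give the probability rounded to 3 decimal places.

Y = number of applications to the first success; geometric, p = 0.139.
P(Y ≤ 5) = 1 − (1−p)^5 = 1 − 0.47317 = 0.52683

0.527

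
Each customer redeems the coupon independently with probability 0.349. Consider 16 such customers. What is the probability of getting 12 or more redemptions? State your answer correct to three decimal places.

X ~ Binomial(16, 0.349); P(X ≥ 12) = Σ C(16,k) p^k (1−p)^(16−k) over k:
  k=12: C(16,12)·0.349^12·0.651^4 = 0.00107
  k=13: C(16,13)·0.349^13·0.651^3 = 0.00018
  k=14: C(16,14)·0.349^14·0.651^2 = 0.00002
  k=15: C(16,15)·0.349^15·0.651^1 = 0.00000
  k=16: C(16,16)·0.349^16·0.651^0 = 0.00000
Total = 0.00127

0.001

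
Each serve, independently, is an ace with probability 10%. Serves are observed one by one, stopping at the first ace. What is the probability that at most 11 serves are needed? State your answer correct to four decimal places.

0.6862

Y = number of serves to the first success; geometric, p = 0.10.
P(Y ≤ 11) = 1 − (1−p)^11 = 1 − 0.313811 = 0.686189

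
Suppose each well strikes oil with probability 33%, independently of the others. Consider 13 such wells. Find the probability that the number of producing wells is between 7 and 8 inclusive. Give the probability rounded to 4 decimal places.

X ~ Binomial(13, 0.33); P(7 ≤ X ≤ 8) = Σ C(13,k) p^k (1−p)^(13−k) over k:
  k=7: C(13,7)·0.33^7·0.67^6 = 0.066155
  k=8: C(13,8)·0.33^8·0.67^5 = 0.024438
Total = 0.090593

0.0906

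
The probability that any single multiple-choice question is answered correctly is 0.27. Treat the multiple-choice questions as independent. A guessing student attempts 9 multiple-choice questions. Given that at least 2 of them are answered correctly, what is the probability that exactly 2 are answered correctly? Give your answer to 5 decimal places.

X ~ Binomial(9, 0.27). Want P(X=2 | X≥2) = P(X=2) / P(X≥2).
P(X=2) = C(9,2)·0.27^2·0.73^7 = 0.2899279
P(X≥2) = 1 − 0.0588716 − 0.1959698 = 0.7451586
Ratio = 0.2899279 / 0.7451586 = 0.3890822

0.38908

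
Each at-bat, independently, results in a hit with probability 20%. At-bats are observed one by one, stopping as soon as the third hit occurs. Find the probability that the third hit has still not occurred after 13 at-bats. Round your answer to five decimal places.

0.50165

Needing more than 13 at-bats ⇔ fewer than 3 successes in the first 13. With X ~ Binomial(13, 0.20), P(Y > 13) = P(X ≤ 2).
  k=0: C(13,0)·0.20^0·0.80^13 = 0.0549756
  k=1: C(13,1)·0.20^1·0.80^12 = 0.1786706
  k=2: C(13,2)·0.20^2·0.80^11 = 0.2680060
P(X ≤ 2) = 0.5016522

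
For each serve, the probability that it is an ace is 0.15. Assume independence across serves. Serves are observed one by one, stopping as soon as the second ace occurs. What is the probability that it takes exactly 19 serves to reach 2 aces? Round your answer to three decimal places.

Y = trial on which the second success occurs; negative binomial, r=2, p=0.15.
P(Y=19) = C(18,1) · p^2 · (1−p)^17
= 18 · 0.0225 · 0.063113 = 0.02556

0.026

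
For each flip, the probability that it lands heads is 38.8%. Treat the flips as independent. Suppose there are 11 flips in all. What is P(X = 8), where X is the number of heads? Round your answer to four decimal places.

0.0194

X ~ Binomial(n=11, p=0.388).
P(X=8) = C(11,8) · p^8 · (1−p)^3
= 165 · 0.00051363 · 0.22922 = 0.019426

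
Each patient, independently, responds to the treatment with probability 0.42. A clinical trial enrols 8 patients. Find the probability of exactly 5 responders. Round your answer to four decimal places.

0.1428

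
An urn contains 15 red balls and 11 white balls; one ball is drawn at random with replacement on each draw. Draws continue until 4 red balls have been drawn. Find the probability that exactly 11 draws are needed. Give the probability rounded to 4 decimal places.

Y = trial on which the fourth success occurs; negative binomial, r=4, p=0.576923.
P(Y=11) = C(10,3) · p^4 · (1−p)^7
= 120 · 0.11078 · 0.0024262 = 0.032254

0.0323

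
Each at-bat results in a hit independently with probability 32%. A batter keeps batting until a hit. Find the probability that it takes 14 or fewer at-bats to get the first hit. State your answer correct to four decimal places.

0.9955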